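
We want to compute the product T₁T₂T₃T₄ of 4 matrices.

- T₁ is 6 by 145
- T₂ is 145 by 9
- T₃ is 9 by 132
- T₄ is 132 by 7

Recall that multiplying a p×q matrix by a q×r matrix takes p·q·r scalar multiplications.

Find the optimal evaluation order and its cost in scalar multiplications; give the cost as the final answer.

16524

Adjacent pairs: T₁T₂ = 6·145·9 = 7830; T₂T₃ = 145·9·132 = 172260; T₃T₄ = 9·132·7 = 8316.
Length 3: T₁..T₃: k=1: 0+172260+6·145·132=287100; k=2: 7830+0+6·9·132=14958 → min 14958 | T₂..T₄: k=2: 0+8316+145·9·7=17451; k=3: 172260+0+145·132·7=306240 → min 17451.
Length 4: T₁..T₄: k=1: 0+17451+6·145·7=23541; k=2: 7830+8316+6·9·7=16524; k=3: 14958+0+6·132·7=20502 → min 16524.
Optimal parenthesization: ((T₁T₂)(T₃T₄)) with cost 16524.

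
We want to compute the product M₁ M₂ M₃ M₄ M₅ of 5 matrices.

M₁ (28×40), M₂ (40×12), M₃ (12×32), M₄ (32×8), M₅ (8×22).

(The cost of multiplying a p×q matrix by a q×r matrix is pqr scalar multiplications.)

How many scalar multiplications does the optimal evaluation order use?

Adjacent pairs: M₁M₂ = 28·40·12 = 13440; M₂M₃ = 40·12·32 = 15360; M₃M₄ = 12·32·8 = 3072; M₄M₅ = 32·8·22 = 5632.
Length 3: M₁..M₃: k=1: 0+15360+28·40·32=51200; k=2: 13440+0+28·12·32=24192 → min 24192 | M₂..M₄: k=2: 0+3072+40·12·8=6912; k=3: 15360+0+40·32·8=25600 → min 6912 | M₃..M₅: k=3: 0+5632+12·32·22=14080; k=4: 3072+0+12·8·22=5184 → min 5184.
Length 4: M₁..M₄: k=1: 0+6912+28·40·8=15872; k=2: 13440+3072+28·12·8=19200; k=3: 24192+0+28·32·8=31360 → min 15872 | M₂..M₅: k=2: 0+5184+40·12·22=15744; k=3: 15360+5632+40·32·22=49152; k=4: 6912+0+40·8·22=13952 → min 13952.
Length 5: M₁..M₅: k=1: 0+13952+28·40·22=38592; k=2: 13440+5184+28·12·22=26016; k=3: 24192+5632+28·32·22=49536; k=4: 15872+0+28·8·22=20800 → min 20800.
Optimal order: ((M₁ (M₂ (M₃ M₄))) M₅) with cost 20800.

20800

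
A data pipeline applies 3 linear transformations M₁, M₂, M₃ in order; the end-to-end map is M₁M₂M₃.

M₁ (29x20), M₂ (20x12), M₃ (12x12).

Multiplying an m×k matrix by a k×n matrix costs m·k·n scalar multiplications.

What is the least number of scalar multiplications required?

9840

Order (M₁(M₂M₃)): (M₂M₃): 20×12 by 12×12 → 20×12, cost 20·12·12 = 2880; (M₁(M₂M₃)): 29×20 by 20×12 → 29×12, cost 29·20·12 = 6960; cumulative 9840. Total 9840.
Order ((M₁M₂)M₃): (M₁M₂): 29×20 by 20×12 → 29×12, cost 29·20·12 = 6960; ((M₁M₂)M₃): 29×12 by 12×12 → 29×12, cost 29·12·12 = 4176; cumulative 11136. Total 11136.
Minimum: 9840.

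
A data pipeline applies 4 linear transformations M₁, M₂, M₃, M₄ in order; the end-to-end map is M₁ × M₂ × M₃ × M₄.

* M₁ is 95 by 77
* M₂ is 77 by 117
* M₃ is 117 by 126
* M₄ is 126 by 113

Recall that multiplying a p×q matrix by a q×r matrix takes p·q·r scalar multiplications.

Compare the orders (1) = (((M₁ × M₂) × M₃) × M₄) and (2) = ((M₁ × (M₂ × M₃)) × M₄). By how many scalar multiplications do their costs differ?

Order (1) = (((M₁ × M₂) × M₃) × M₄): (M₁ × M₂): 95×77 by 77×117 → 95×117, cost 95·77·117 = 855855; ((M₁ × M₂) × M₃): 95×117 by 117×126 → 95×126, cost 95·117·126 = 1400490; cumulative 2256345; (((M₁ × M₂) × M₃) × M₄): 95×126 by 126×113 → 95×113, cost 95·126·113 = 1352610; cumulative 3608955. Total 3608955.
Order (2) = ((M₁ × (M₂ × M₃)) × M₄): (M₂ × M₃): 77×117 by 117×126 → 77×126, cost 77·117·126 = 1135134; (M₁ × (M₂ × M₃)): 95×77 by 77×126 → 95×126, cost 95·77·126 = 921690; cumulative 2056824; ((M₁ × (M₂ × M₃)) × M₄): 95×126 by 126×113 → 95×113, cost 95·126·113 = 1352610; cumulative 3409434. Total 3409434.
Difference: |3608955 − 3409434| = 199521.

199521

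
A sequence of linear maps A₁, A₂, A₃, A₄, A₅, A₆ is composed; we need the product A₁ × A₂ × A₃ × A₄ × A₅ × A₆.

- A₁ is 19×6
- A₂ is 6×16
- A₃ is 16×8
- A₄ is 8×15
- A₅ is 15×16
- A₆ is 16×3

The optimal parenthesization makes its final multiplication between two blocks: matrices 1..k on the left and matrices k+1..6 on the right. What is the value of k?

Adjacent pairs: A₁A₂ = 19·6·16 = 1824; A₂A₃ = 6·16·8 = 768; A₃A₄ = 16·8·15 = 1920; A₄A₅ = 8·15·16 = 1920; A₅A₆ = 15·16·3 = 720.
Length 3: A₁..A₃: k=1: 0+768+19·6·8=1680; k=2: 1824+0+19·16·8=4256 → min 1680 | A₂..A₄: k=2: 0+1920+6·16·15=3360; k=3: 768+0+6·8·15=1488 → min 1488 | A₃..A₅: k=3: 0+1920+16·8·16=3968; k=4: 1920+0+16·15·16=5760 → min 3968 | A₄..A₆: k=4: 0+720+8·15·3=1080; k=5: 1920+0+8·16·3=2304 → min 1080.
Length 4: A₁..A₄: k=1: 0+1488+19·6·15=3198; k=2: 1824+1920+19·16·15=8304; k=3: 1680+0+19·8·15=3960 → min 3198 | A₂..A₅: k=2: 0+3968+6·16·16=5504; k=3: 768+1920+6·8·16=3456; k=4: 1488+0+6·15·16=2928 → min 2928 | A₃..A₆: k=3: 0+1080+16·8·3=1464; k=4: 1920+720+16·15·3=3360; k=5: 3968+0+16·16·3=4736 → min 1464.
Length 5: A₁..A₅: k=1: 0+2928+19·6·16=4752; k=2: 1824+3968+19·16·16=10656; k=3: 1680+1920+19·8·16=6032; k=4: 3198+0+19·15·16=7758 → min 4752 | A₂..A₆: k=2: 0+1464+6·16·3=1752; k=3: 768+1080+6·8·3=1992; k=4: 1488+720+6·15·3=2478; k=5: 2928+0+6·16·3=3216 → min 1752.
Top-level splits: k=1: (A₁..A₁)·(A₂..A₆) → 0+1752+19·6·3 = 2094; k=2: (A₁..A₂)·(A₃..A₆) → 1824+1464+19·16·3 = 4200; k=3: (A₁..A₃)·(A₄..A₆) → 1680+1080+19·8·3 = 3216; k=4: (A₁..A₄)·(A₅..A₆) → 3198+720+19·15·3 = 4773; k=5: (A₁..A₅)·(A₆..A₆) → 4752+0+19·16·3 = 5664.
Best split is after A₁, i.e. k = 1.

1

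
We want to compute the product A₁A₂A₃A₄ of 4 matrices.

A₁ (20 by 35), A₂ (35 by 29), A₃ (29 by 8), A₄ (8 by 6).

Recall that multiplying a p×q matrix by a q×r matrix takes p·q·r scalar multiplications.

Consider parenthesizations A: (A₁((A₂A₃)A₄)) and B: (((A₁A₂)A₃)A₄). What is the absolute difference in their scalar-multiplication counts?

11900

Order A = (A₁((A₂A₃)A₄)): (A₂A₃): 35×29 by 29×8 → 35×8, cost 35·29·8 = 8120; ((A₂A₃)A₄): 35×8 by 8×6 → 35×6, cost 35·8·6 = 1680; cumulative 9800; (A₁((A₂A₃)A₄)): 20×35 by 35×6 → 20×6, cost 20·35·6 = 4200; cumulative 14000. Total 14000.
Order B = (((A₁A₂)A₃)A₄): (A₁A₂): 20×35 by 35×29 → 20×29, cost 20·35·29 = 20300; ((A₁A₂)A₃): 20×29 by 29×8 → 20×8, cost 20·29·8 = 4640; cumulative 24940; (((A₁A₂)A₃)A₄): 20×8 by 8×6 → 20×6, cost 20·8·6 = 960; cumulative 25900. Total 25900.
Difference: |14000 − 25900| = 11900.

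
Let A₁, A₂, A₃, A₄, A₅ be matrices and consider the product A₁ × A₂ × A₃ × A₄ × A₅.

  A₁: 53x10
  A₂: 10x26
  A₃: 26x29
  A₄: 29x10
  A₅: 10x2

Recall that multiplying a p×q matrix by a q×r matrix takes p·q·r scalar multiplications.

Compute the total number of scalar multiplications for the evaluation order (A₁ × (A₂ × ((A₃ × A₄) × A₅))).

9640

(A₃ × A₄): 26×29 by 29×10 → 26×10, cost 26·29·10 = 7540
((A₃ × A₄) × A₅): 26×10 by 10×2 → 26×2, cost 26·10·2 = 520; cumulative 8060
(A₂ × ((A₃ × A₄) × A₅)): 10×26 by 26×2 → 10×2, cost 10·26·2 = 520; cumulative 8580
(A₁ × (A₂ × ((A₃ × A₄) × A₅))): 53×10 by 10×2 → 53×2, cost 53·10·2 = 1060; cumulative 9640
Total: 9640 scalar multiplications.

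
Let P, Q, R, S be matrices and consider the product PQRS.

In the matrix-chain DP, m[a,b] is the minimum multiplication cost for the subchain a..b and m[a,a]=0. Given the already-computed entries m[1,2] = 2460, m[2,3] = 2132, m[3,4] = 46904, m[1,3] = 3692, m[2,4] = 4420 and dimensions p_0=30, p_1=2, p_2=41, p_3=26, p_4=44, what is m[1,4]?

m[1,4] = min over k∈[1,3] of m[1,k]+m[k+1,4]+p_{0}·p_k·p_{4}.
k=1: 0 + 4420 + 30·2·44 = 7060; k=2: 2460 + 46904 + 30·41·44 = 103484; k=3: 3692 + 0 + 30·26·44 = 38012.
Minimum: 7060 at k=1.

7060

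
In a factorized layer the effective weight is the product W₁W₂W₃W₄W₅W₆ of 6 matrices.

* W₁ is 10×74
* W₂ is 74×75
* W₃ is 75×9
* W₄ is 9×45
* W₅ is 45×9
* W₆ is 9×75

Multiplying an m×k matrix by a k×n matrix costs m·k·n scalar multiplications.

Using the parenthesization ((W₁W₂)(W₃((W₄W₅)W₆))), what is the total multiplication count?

172095

(W₁W₂): 10×74 by 74×75 → 10×75, cost 10·74·75 = 55500
(W₄W₅): 9×45 by 45×9 → 9×9, cost 9·45·9 = 3645
((W₄W₅)W₆): 9×9 by 9×75 → 9×75, cost 9·9·75 = 6075; cumulative 9720
(W₃((W₄W₅)W₆)): 75×9 by 9×75 → 75×75, cost 75·9·75 = 50625; cumulative 60345
((W₁W₂)(W₃((W₄W₅)W₆))): 10×75 by 75×75 → 10×75, cost 10·75·75 = 56250; cumulative 172095
Total: 172095 scalar multiplications.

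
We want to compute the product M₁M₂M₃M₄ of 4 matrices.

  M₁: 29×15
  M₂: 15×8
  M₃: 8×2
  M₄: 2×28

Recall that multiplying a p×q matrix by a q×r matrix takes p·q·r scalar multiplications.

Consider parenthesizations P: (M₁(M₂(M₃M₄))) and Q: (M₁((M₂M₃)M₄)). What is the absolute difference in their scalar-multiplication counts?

Order P = (M₁(M₂(M₃M₄))): (M₃M₄): 8×2 by 2×28 → 8×28, cost 8·2·28 = 448; (M₂(M₃M₄)): 15×8 by 8×28 → 15×28, cost 15·8·28 = 3360; cumulative 3808; (M₁(M₂(M₃M₄))): 29×15 by 15×28 → 29×28, cost 29·15·28 = 12180; cumulative 15988. Total 15988.
Order Q = (M₁((M₂M₃)M₄)): (M₂M₃): 15×8 by 8×2 → 15×2, cost 15·8·2 = 240; ((M₂M₃)M₄): 15×2 by 2×28 → 15×28, cost 15·2·28 = 840; cumulative 1080; (M₁((M₂M₃)M₄)): 29×15 by 15×28 → 29×28, cost 29·15·28 = 12180; cumulative 13260. Total 13260.
Difference: |15988 − 13260| = 2728.

2728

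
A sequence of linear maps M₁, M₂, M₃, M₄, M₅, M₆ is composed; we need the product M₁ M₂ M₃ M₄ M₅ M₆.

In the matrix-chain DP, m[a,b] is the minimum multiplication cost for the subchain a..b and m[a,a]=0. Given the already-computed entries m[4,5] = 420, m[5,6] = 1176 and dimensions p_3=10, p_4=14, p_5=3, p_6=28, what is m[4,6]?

1260

m[4,6] = min over k∈[4,5] of m[4,k]+m[k+1,6]+p_{3}·p_k·p_{6}.
k=4: 0 + 1176 + 10·14·28 = 5096; k=5: 420 + 0 + 10·3·28 = 1260.
Minimum: 1260 at k=5.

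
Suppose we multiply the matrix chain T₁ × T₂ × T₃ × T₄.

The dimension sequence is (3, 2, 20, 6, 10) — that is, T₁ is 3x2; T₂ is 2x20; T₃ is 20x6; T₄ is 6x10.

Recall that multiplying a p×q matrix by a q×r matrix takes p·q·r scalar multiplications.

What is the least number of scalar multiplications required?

Adjacent pairs: T₁T₂ = 3·2·20 = 120; T₂T₃ = 2·20·6 = 240; T₃T₄ = 20·6·10 = 1200.
Length 3: T₁..T₃: k=1: 0+240+3·2·6=276; k=2: 120+0+3·20·6=480 → min 276 | T₂..T₄: k=2: 0+1200+2·20·10=1600; k=3: 240+0+2·6·10=360 → min 360.
Length 4: T₁..T₄: k=1: 0+360+3·2·10=420; k=2: 120+1200+3·20·10=1920; k=3: 276+0+3·6·10=456 → min 420.
Optimal order: (T₁ × ((T₂ × T₃) × T₄)) with cost 420.

420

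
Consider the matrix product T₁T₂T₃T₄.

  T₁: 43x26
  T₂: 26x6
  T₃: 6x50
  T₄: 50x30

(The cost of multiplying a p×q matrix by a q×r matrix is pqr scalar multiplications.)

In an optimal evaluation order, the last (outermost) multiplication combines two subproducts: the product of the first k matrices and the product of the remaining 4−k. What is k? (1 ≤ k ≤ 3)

Adjacent pairs: T₁T₂ = 43·26·6 = 6708; T₂T₃ = 26·6·50 = 7800; T₃T₄ = 6·50·30 = 9000.
Length 3: T₁..T₃: k=1: 0+7800+43·26·50=63700; k=2: 6708+0+43·6·50=19608 → min 19608 | T₂..T₄: k=2: 0+9000+26·6·30=13680; k=3: 7800+0+26·50·30=46800 → min 13680.
Top-level splits: k=1: (T₁..T₁)·(T₂..T₄) → 0+13680+43·26·30 = 47220; k=2: (T₁..T₂)·(T₃..T₄) → 6708+9000+43·6·30 = 23448; k=3: (T₁..T₃)·(T₄..T₄) → 19608+0+43·50·30 = 84108.
Best split is after T₂, i.e. k = 2.

2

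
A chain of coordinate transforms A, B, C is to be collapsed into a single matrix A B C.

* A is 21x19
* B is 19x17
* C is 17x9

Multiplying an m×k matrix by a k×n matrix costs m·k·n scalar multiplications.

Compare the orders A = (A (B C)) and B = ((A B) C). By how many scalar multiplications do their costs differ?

3498

Order A = (A (B C)): (B C): 19×17 by 17×9 → 19×9, cost 19·17·9 = 2907; (A (B C)): 21×19 by 19×9 → 21×9, cost 21·19·9 = 3591; cumulative 6498. Total 6498.
Order B = ((A B) C): (A B): 21×19 by 19×17 → 21×17, cost 21·19·17 = 6783; ((A B) C): 21×17 by 17×9 → 21×9, cost 21·17·9 = 3213; cumulative 9996. Total 9996.
Difference: |6498 − 9996| = 3498.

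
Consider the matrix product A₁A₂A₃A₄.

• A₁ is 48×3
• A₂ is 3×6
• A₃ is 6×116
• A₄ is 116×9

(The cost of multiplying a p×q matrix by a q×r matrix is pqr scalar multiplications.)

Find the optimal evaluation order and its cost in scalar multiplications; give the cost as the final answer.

Adjacent pairs: A₁A₂ = 48·3·6 = 864; A₂A₃ = 3·6·116 = 2088; A₃A₄ = 6·116·9 = 6264.
Length 3: A₁..A₃: k=1: 0+2088+48·3·116=18792; k=2: 864+0+48·6·116=34272 → min 18792 | A₂..A₄: k=2: 0+6264+3·6·9=6426; k=3: 2088+0+3·116·9=5220 → min 5220.
Length 4: A₁..A₄: k=1: 0+5220+48·3·9=6516; k=2: 864+6264+48·6·9=9720; k=3: 18792+0+48·116·9=68904 → min 6516.
Optimal parenthesization: (A₁((A₂A₃)A₄)) with cost 6516.

6516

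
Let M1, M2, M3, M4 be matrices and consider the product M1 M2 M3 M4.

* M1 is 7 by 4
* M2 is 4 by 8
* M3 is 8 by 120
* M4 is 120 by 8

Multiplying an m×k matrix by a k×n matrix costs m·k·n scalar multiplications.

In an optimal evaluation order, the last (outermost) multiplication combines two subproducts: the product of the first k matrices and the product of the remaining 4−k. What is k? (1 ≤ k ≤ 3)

Adjacent pairs: M1M2 = 7·4·8 = 224; M2M3 = 4·8·120 = 3840; M3M4 = 8·120·8 = 7680.
Length 3: M1..M3: k=1: 0+3840+7·4·120=7200; k=2: 224+0+7·8·120=6944 → min 6944 | M2..M4: k=2: 0+7680+4·8·8=7936; k=3: 3840+0+4·120·8=7680 → min 7680.
Top-level splits: k=1: (M1..M1)·(M2..M4) → 0+7680+7·4·8 = 7904; k=2: (M1..M2)·(M3..M4) → 224+7680+7·8·8 = 8352; k=3: (M1..M3)·(M4..M4) → 6944+0+7·120·8 = 13664.
Best split is after M1, i.e. k = 1.

1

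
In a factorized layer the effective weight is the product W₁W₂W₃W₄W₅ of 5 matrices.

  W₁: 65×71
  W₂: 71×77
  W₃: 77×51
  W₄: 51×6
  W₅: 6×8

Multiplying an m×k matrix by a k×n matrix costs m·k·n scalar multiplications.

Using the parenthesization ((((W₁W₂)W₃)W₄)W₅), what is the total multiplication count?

(W₁W₂): 65×71 by 71×77 → 65×77, cost 65·71·77 = 355355
((W₁W₂)W₃): 65×77 by 77×51 → 65×51, cost 65·77·51 = 255255; cumulative 610610
(((W₁W₂)W₃)W₄): 65×51 by 51×6 → 65×6, cost 65·51·6 = 19890; cumulative 630500
((((W₁W₂)W₃)W₄)W₅): 65×6 by 6×8 → 65×8, cost 65·6·8 = 3120; cumulative 633620
Total: 633620 scalar multiplications.

633620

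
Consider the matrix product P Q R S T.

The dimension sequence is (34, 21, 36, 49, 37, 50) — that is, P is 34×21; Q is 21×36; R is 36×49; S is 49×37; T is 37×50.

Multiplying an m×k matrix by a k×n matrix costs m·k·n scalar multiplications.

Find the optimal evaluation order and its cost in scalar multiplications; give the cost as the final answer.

Adjacent pairs: PQ = 34·21·36 = 25704; QR = 21·36·49 = 37044; RS = 36·49·37 = 65268; ST = 49·37·50 = 90650.
Length 3: P..R: k=1: 0+37044+34·21·49=72030; k=2: 25704+0+34·36·49=85680 → min 72030 | Q..S: k=2: 0+65268+21·36·37=93240; k=3: 37044+0+21·49·37=75117 → min 75117 | R..T: k=3: 0+90650+36·49·50=178850; k=4: 65268+0+36·37·50=131868 → min 131868.
Length 4: P..S: k=1: 0+75117+34·21·37=101535; k=2: 25704+65268+34·36·37=136260; k=3: 72030+0+34·49·37=133672 → min 101535 | Q..T: k=2: 0+131868+21·36·50=169668; k=3: 37044+90650+21·49·50=179144; k=4: 75117+0+21·37·50=113967 → min 113967.
Length 5: P..T: k=1: 0+113967+34·21·50=149667; k=2: 25704+131868+34·36·50=218772; k=3: 72030+90650+34·49·50=245980; k=4: 101535+0+34·37·50=164435 → min 149667.
Optimal parenthesization: (P (((Q R) S) T)) with cost 149667.

149667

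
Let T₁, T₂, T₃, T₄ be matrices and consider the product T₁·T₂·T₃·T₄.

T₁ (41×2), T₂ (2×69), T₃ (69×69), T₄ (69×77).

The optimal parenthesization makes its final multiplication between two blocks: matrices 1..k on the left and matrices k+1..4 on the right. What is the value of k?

1

Adjacent pairs: T₁T₂ = 41·2·69 = 5658; T₂T₃ = 2·69·69 = 9522; T₃T₄ = 69·69·77 = 366597.
Length 3: T₁..T₃: k=1: 0+9522+41·2·69=15180; k=2: 5658+0+41·69·69=200859 → min 15180 | T₂..T₄: k=2: 0+366597+2·69·77=377223; k=3: 9522+0+2·69·77=20148 → min 20148.
Top-level splits: k=1: (T₁..T₁)·(T₂..T₄) → 0+20148+41·2·77 = 26462; k=2: (T₁..T₂)·(T₃..T₄) → 5658+366597+41·69·77 = 590088; k=3: (T₁..T₃)·(T₄..T₄) → 15180+0+41·69·77 = 233013.
Best split is after T₁, i.e. k = 1.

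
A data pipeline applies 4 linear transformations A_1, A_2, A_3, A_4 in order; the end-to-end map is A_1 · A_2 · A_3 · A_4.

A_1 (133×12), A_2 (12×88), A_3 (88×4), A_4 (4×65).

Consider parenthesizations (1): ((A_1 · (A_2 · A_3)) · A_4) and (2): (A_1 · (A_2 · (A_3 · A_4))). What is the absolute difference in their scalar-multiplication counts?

150072

Order (1) = ((A_1 · (A_2 · A_3)) · A_4): (A_2 · A_3): 12×88 by 88×4 → 12×4, cost 12·88·4 = 4224; (A_1 · (A_2 · A_3)): 133×12 by 12×4 → 133×4, cost 133·12·4 = 6384; cumulative 10608; ((A_1 · (A_2 · A_3)) · A_4): 133×4 by 4×65 → 133×65, cost 133·4·65 = 34580; cumulative 45188. Total 45188.
Order (2) = (A_1 · (A_2 · (A_3 · A_4))): (A_3 · A_4): 88×4 by 4×65 → 88×65, cost 88·4·65 = 22880; (A_2 · (A_3 · A_4)): 12×88 by 88×65 → 12×65, cost 12·88·65 = 68640; cumulative 91520; (A_1 · (A_2 · (A_3 · A_4))): 133×12 by 12×65 → 133×65, cost 133·12·65 = 103740; cumulative 195260. Total 195260.
Difference: |45188 − 195260| = 150072.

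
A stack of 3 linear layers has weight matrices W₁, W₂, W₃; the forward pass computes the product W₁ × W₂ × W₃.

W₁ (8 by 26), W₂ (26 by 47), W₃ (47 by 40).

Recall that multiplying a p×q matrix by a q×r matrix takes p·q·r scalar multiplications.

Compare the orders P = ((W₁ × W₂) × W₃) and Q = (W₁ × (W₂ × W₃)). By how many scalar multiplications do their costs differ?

Order P = ((W₁ × W₂) × W₃): (W₁ × W₂): 8×26 by 26×47 → 8×47, cost 8·26·47 = 9776; ((W₁ × W₂) × W₃): 8×47 by 47×40 → 8×40, cost 8·47·40 = 15040; cumulative 24816. Total 24816.
Order Q = (W₁ × (W₂ × W₃)): (W₂ × W₃): 26×47 by 47×40 → 26×40, cost 26·47·40 = 48880; (W₁ × (W₂ × W₃)): 8×26 by 26×40 → 8×40, cost 8·26·40 = 8320; cumulative 57200. Total 57200.
Difference: |24816 − 57200| = 32384.

32384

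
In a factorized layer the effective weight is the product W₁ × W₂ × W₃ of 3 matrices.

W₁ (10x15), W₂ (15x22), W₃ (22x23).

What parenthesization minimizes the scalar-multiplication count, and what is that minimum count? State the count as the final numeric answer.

8360

(W₁ × (W₂ × W₃)): cost 11040.
((W₁ × W₂) × W₃): cost 8360.
Optimal: ((W₁ × W₂) × W₃) with cost 8360.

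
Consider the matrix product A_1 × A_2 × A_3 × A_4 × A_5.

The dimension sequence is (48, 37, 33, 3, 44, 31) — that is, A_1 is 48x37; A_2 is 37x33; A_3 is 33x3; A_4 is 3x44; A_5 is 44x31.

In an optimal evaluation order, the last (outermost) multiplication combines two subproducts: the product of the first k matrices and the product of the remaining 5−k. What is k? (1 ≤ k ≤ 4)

Adjacent pairs: A_1A_2 = 48·37·33 = 58608; A_2A_3 = 37·33·3 = 3663; A_3A_4 = 33·3·44 = 4356; A_4A_5 = 3·44·31 = 4092.
Length 3: A_1..A_3: k=1: 0+3663+48·37·3=8991; k=2: 58608+0+48·33·3=63360 → min 8991 | A_2..A_4: k=2: 0+4356+37·33·44=58080; k=3: 3663+0+37·3·44=8547 → min 8547 | A_3..A_5: k=3: 0+4092+33·3·31=7161; k=4: 4356+0+33·44·31=49368 → min 7161.
Length 4: A_1..A_4: k=1: 0+8547+48·37·44=86691; k=2: 58608+4356+48·33·44=132660; k=3: 8991+0+48·3·44=15327 → min 15327 | A_2..A_5: k=2: 0+7161+37·33·31=45012; k=3: 3663+4092+37·3·31=11196; k=4: 8547+0+37·44·31=59015 → min 11196.
Top-level splits: k=1: (A_1..A_1)·(A_2..A_5) → 0+11196+48·37·31 = 66252; k=2: (A_1..A_2)·(A_3..A_5) → 58608+7161+48·33·31 = 114873; k=3: (A_1..A_3)·(A_4..A_5) → 8991+4092+48·3·31 = 17547; k=4: (A_1..A_4)·(A_5..A_5) → 15327+0+48·44·31 = 80799.
Best split is after A_3, i.e. k = 3.

3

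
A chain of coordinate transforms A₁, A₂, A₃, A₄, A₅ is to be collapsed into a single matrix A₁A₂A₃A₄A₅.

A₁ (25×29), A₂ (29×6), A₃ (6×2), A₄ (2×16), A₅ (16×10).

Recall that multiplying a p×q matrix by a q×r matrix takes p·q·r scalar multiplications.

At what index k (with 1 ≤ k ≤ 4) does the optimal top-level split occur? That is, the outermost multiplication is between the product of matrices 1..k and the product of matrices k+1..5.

Adjacent pairs: A₁A₂ = 25·29·6 = 4350; A₂A₃ = 29·6·2 = 348; A₃A₄ = 6·2·16 = 192; A₄A₅ = 2·16·10 = 320.
Length 3: A₁..A₃: k=1: 0+348+25·29·2=1798; k=2: 4350+0+25·6·2=4650 → min 1798 | A₂..A₄: k=2: 0+192+29·6·16=2976; k=3: 348+0+29·2·16=1276 → min 1276 | A₃..A₅: k=3: 0+320+6·2·10=440; k=4: 192+0+6·16·10=1152 → min 440.
Length 4: A₁..A₄: k=1: 0+1276+25·29·16=12876; k=2: 4350+192+25·6·16=6942; k=3: 1798+0+25·2·16=2598 → min 2598 | A₂..A₅: k=2: 0+440+29·6·10=2180; k=3: 348+320+29·2·10=1248; k=4: 1276+0+29·16·10=5916 → min 1248.
Top-level splits: k=1: (A₁..A₁)·(A₂..A₅) → 0+1248+25·29·10 = 8498; k=2: (A₁..A₂)·(A₃..A₅) → 4350+440+25·6·10 = 6290; k=3: (A₁..A₃)·(A₄..A₅) → 1798+320+25·2·10 = 2618; k=4: (A₁..A₄)·(A₅..A₅) → 2598+0+25·16·10 = 6598.
Best split is after A₃, i.e. k = 3.

3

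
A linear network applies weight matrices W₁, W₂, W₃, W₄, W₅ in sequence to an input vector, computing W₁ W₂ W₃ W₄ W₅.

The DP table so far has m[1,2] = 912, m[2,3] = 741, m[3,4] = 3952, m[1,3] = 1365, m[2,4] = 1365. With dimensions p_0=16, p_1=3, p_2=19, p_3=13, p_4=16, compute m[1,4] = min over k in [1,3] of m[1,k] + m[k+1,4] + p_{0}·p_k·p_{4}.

2133

m[1,4] = min over k∈[1,3] of m[1,k]+m[k+1,4]+p_{0}·p_k·p_{4}.
k=1: 0 + 1365 + 16·3·16 = 2133; k=2: 912 + 3952 + 16·19·16 = 9728; k=3: 1365 + 0 + 16·13·16 = 4693.
Minimum: 2133 at k=1.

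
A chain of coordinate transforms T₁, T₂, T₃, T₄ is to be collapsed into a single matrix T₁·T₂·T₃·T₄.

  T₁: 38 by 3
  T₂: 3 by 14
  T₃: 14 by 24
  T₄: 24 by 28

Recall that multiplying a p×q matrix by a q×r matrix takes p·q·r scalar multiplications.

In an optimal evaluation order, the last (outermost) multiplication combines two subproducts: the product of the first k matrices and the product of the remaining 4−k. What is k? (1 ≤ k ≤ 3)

Adjacent pairs: T₁T₂ = 38·3·14 = 1596; T₂T₃ = 3·14·24 = 1008; T₃T₄ = 14·24·28 = 9408.
Length 3: T₁..T₃: k=1: 0+1008+38·3·24=3744; k=2: 1596+0+38·14·24=14364 → min 3744 | T₂..T₄: k=2: 0+9408+3·14·28=10584; k=3: 1008+0+3·24·28=3024 → min 3024.
Top-level splits: k=1: (T₁..T₁)·(T₂..T₄) → 0+3024+38·3·28 = 6216; k=2: (T₁..T₂)·(T₃..T₄) → 1596+9408+38·14·28 = 25900; k=3: (T₁..T₃)·(T₄..T₄) → 3744+0+38·24·28 = 29280.
Best split is after T₁, i.e. k = 1.

1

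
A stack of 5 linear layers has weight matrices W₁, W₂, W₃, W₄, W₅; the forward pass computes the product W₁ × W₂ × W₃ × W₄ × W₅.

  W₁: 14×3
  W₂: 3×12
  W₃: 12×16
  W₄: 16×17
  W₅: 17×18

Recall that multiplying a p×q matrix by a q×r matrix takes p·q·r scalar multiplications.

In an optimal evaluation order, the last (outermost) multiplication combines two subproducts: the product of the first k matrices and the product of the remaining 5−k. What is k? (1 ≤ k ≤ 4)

1

Adjacent pairs: W₁W₂ = 14·3·12 = 504; W₂W₃ = 3·12·16 = 576; W₃W₄ = 12·16·17 = 3264; W₄W₅ = 16·17·18 = 4896.
Length 3: W₁..W₃: k=1: 0+576+14·3·16=1248; k=2: 504+0+14·12·16=3192 → min 1248 | W₂..W₄: k=2: 0+3264+3·12·17=3876; k=3: 576+0+3·16·17=1392 → min 1392 | W₃..W₅: k=3: 0+4896+12·16·18=8352; k=4: 3264+0+12·17·18=6936 → min 6936.
Length 4: W₁..W₄: k=1: 0+1392+14·3·17=2106; k=2: 504+3264+14·12·17=6624; k=3: 1248+0+14·16·17=5056 → min 2106 | W₂..W₅: k=2: 0+6936+3·12·18=7584; k=3: 576+4896+3·16·18=6336; k=4: 1392+0+3·17·18=2310 → min 2310.
Top-level splits: k=1: (W₁..W₁)·(W₂..W₅) → 0+2310+14·3·18 = 3066; k=2: (W₁..W₂)·(W₃..W₅) → 504+6936+14·12·18 = 10464; k=3: (W₁..W₃)·(W₄..W₅) → 1248+4896+14·16·18 = 10176; k=4: (W₁..W₄)·(W₅..W₅) → 2106+0+14·17·18 = 6390.
Best split is after W₁, i.e. k = 1.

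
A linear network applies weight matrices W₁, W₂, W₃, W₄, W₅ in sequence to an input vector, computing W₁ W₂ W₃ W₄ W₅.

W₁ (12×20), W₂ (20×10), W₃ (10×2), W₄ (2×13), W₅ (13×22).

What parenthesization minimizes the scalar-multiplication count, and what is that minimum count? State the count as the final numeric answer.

1980

Adjacent pairs: W₁W₂ = 12·20·10 = 2400; W₂W₃ = 20·10·2 = 400; W₃W₄ = 10·2·13 = 260; W₄W₅ = 2·13·22 = 572.
Length 3: W₁..W₃: k=1: 0+400+12·20·2=880; k=2: 2400+0+12·10·2=2640 → min 880 | W₂..W₄: k=2: 0+260+20·10·13=2860; k=3: 400+0+20·2·13=920 → min 920 | W₃..W₅: k=3: 0+572+10·2·22=1012; k=4: 260+0+10·13·22=3120 → min 1012.
Length 4: W₁..W₄: k=1: 0+920+12·20·13=4040; k=2: 2400+260+12·10·13=4220; k=3: 880+0+12·2·13=1192 → min 1192 | W₂..W₅: k=2: 0+1012+20·10·22=5412; k=3: 400+572+20·2·22=1852; k=4: 920+0+20·13·22=6640 → min 1852.
Length 5: W₁..W₅: k=1: 0+1852+12·20·22=7132; k=2: 2400+1012+12·10·22=6052; k=3: 880+572+12·2·22=1980; k=4: 1192+0+12·13·22=4624 → min 1980.
Optimal parenthesization: ((W₁ (W₂ W₃)) (W₄ W₅)) with cost 1980.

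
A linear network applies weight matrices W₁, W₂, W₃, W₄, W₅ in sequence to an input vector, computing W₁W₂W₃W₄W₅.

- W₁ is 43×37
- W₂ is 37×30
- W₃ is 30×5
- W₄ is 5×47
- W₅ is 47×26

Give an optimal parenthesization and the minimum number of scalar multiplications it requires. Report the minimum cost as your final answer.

Adjacent pairs: W₁W₂ = 43·37·30 = 47730; W₂W₃ = 37·30·5 = 5550; W₃W₄ = 30·5·47 = 7050; W₄W₅ = 5·47·26 = 6110.
Length 3: W₁..W₃: k=1: 0+5550+43·37·5=13505; k=2: 47730+0+43·30·5=54180 → min 13505 | W₂..W₄: k=2: 0+7050+37·30·47=59220; k=3: 5550+0+37·5·47=14245 → min 14245 | W₃..W₅: k=3: 0+6110+30·5·26=10010; k=4: 7050+0+30·47·26=43710 → min 10010.
Length 4: W₁..W₄: k=1: 0+14245+43·37·47=89022; k=2: 47730+7050+43·30·47=115410; k=3: 13505+0+43·5·47=23610 → min 23610 | W₂..W₅: k=2: 0+10010+37·30·26=38870; k=3: 5550+6110+37·5·26=16470; k=4: 14245+0+37·47·26=59459 → min 16470.
Length 5: W₁..W₅: k=1: 0+16470+43·37·26=57836; k=2: 47730+10010+43·30·26=91280; k=3: 13505+6110+43·5·26=25205; k=4: 23610+0+43·47·26=76156 → min 25205.
Optimal parenthesization: ((W₁(W₂W₃))(W₄W₅)) with cost 25205.

25205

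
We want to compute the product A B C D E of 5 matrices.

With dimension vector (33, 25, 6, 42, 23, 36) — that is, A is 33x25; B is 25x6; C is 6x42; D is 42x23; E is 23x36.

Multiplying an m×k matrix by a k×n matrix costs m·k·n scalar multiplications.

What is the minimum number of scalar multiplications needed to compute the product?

22842

Adjacent pairs: AB = 33·25·6 = 4950; BC = 25·6·42 = 6300; CD = 6·42·23 = 5796; DE = 42·23·36 = 34776.
Length 3: A..C: k=1: 0+6300+33·25·42=40950; k=2: 4950+0+33·6·42=13266 → min 13266 | B..D: k=2: 0+5796+25·6·23=9246; k=3: 6300+0+25·42·23=30450 → min 9246 | C..E: k=3: 0+34776+6·42·36=43848; k=4: 5796+0+6·23·36=10764 → min 10764.
Length 4: A..D: k=1: 0+9246+33·25·23=28221; k=2: 4950+5796+33·6·23=15300; k=3: 13266+0+33·42·23=45144 → min 15300 | B..E: k=2: 0+10764+25·6·36=16164; k=3: 6300+34776+25·42·36=78876; k=4: 9246+0+25·23·36=29946 → min 16164.
Length 5: A..E: k=1: 0+16164+33·25·36=45864; k=2: 4950+10764+33·6·36=22842; k=3: 13266+34776+33·42·36=97938; k=4: 15300+0+33·23·36=42624 → min 22842.
Optimal order: ((A B) ((C D) E)) with cost 22842.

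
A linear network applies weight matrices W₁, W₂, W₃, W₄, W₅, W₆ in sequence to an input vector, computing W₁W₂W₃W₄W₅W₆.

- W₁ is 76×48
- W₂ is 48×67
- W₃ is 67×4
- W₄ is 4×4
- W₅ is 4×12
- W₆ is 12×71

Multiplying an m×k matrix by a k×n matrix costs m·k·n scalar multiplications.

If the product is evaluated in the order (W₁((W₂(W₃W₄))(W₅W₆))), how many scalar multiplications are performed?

(W₃W₄): 67×4 by 4×4 → 67×4, cost 67·4·4 = 1072
(W₂(W₃W₄)): 48×67 by 67×4 → 48×4, cost 48·67·4 = 12864; cumulative 13936
(W₅W₆): 4×12 by 12×71 → 4×71, cost 4·12·71 = 3408
((W₂(W₃W₄))(W₅W₆)): 48×4 by 4×71 → 48×71, cost 48·4·71 = 13632; cumulative 30976
(W₁((W₂(W₃W₄))(W₅W₆))): 76×48 by 48×71 → 76×71, cost 76·48·71 = 259008; cumulative 289984
Total: 289984 scalar multiplications.

289984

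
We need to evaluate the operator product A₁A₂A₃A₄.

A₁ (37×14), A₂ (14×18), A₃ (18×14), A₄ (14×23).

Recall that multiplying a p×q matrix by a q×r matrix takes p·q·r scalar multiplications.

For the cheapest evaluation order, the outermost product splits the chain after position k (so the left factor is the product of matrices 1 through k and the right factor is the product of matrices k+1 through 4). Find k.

Adjacent pairs: A₁A₂ = 37·14·18 = 9324; A₂A₃ = 14·18·14 = 3528; A₃A₄ = 18·14·23 = 5796.
Length 3: A₁..A₃: k=1: 0+3528+37·14·14=10780; k=2: 9324+0+37·18·14=18648 → min 10780 | A₂..A₄: k=2: 0+5796+14·18·23=11592; k=3: 3528+0+14·14·23=8036 → min 8036.
Top-level splits: k=1: (A₁..A₁)·(A₂..A₄) → 0+8036+37·14·23 = 19950; k=2: (A₁..A₂)·(A₃..A₄) → 9324+5796+37·18·23 = 30438; k=3: (A₁..A₃)·(A₄..A₄) → 10780+0+37·14·23 = 22694.
Best split is after A₁, i.e. k = 1.

1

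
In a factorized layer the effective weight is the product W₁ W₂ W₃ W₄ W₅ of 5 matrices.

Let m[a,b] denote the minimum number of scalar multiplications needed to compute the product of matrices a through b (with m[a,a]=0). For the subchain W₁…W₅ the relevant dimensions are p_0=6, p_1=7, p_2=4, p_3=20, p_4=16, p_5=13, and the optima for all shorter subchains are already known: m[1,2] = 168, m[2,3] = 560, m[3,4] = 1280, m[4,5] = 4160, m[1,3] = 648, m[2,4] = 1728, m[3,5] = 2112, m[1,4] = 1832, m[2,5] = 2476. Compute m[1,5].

m[1,5] = min over k∈[1,4] of m[1,k]+m[k+1,5]+p_{0}·p_k·p_{5}.
k=1: 0 + 2476 + 6·7·13 = 3022; k=2: 168 + 2112 + 6·4·13 = 2592; k=3: 648 + 4160 + 6·20·13 = 6368; k=4: 1832 + 0 + 6·16·13 = 3080.
Minimum: 2592 at k=2.

2592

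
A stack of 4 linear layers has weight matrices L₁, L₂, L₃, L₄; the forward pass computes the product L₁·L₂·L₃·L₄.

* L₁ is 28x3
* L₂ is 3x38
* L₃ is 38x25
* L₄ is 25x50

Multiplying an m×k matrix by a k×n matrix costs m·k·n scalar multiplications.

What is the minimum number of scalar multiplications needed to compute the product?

10800

Adjacent pairs: L₁L₂ = 28·3·38 = 3192; L₂L₃ = 3·38·25 = 2850; L₃L₄ = 38·25·50 = 47500.
Length 3: L₁..L₃: k=1: 0+2850+28·3·25=4950; k=2: 3192+0+28·38·25=29792 → min 4950 | L₂..L₄: k=2: 0+47500+3·38·50=53200; k=3: 2850+0+3·25·50=6600 → min 6600.
Length 4: L₁..L₄: k=1: 0+6600+28·3·50=10800; k=2: 3192+47500+28·38·50=103892; k=3: 4950+0+28·25·50=39950 → min 10800.
Optimal order: (L₁·((L₂·L₃)·L₄)) with cost 10800.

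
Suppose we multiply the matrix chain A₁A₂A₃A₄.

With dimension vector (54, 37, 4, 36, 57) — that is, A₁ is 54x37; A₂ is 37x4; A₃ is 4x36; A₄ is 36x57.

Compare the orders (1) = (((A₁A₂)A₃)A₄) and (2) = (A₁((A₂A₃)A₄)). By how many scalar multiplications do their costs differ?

Order (1) = (((A₁A₂)A₃)A₄): (A₁A₂): 54×37 by 37×4 → 54×4, cost 54·37·4 = 7992; ((A₁A₂)A₃): 54×4 by 4×36 → 54×36, cost 54·4·36 = 7776; cumulative 15768; (((A₁A₂)A₃)A₄): 54×36 by 36×57 → 54×57, cost 54·36·57 = 110808; cumulative 126576. Total 126576.
Order (2) = (A₁((A₂A₃)A₄)): (A₂A₃): 37×4 by 4×36 → 37×36, cost 37·4·36 = 5328; ((A₂A₃)A₄): 37×36 by 36×57 → 37×57, cost 37·36·57 = 75924; cumulative 81252; (A₁((A₂A₃)A₄)): 54×37 by 37×57 → 54×57, cost 54·37·57 = 113886; cumulative 195138. Total 195138.
Difference: |126576 − 195138| = 68562.

68562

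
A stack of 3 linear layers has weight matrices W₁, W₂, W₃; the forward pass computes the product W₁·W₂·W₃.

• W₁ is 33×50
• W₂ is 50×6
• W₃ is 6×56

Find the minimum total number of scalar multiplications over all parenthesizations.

Order (W₁·(W₂·W₃)): (W₂·W₃): 50×6 by 6×56 → 50×56, cost 50·6·56 = 16800; (W₁·(W₂·W₃)): 33×50 by 50×56 → 33×56, cost 33·50·56 = 92400; cumulative 109200. Total 109200.
Order ((W₁·W₂)·W₃): (W₁·W₂): 33×50 by 50×6 → 33×6, cost 33·50·6 = 9900; ((W₁·W₂)·W₃): 33×6 by 6×56 → 33×56, cost 33·6·56 = 11088; cumulative 20988. Total 20988.
Minimum: 20988.

20988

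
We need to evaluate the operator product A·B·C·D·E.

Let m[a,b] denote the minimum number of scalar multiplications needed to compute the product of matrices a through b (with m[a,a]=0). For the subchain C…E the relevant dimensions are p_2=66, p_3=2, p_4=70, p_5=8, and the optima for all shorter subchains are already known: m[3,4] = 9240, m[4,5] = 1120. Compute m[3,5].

2176

m[3,5] = min over k∈[3,4] of m[3,k]+m[k+1,5]+p_{2}·p_k·p_{5}.
k=3: 0 + 1120 + 66·2·8 = 2176; k=4: 9240 + 0 + 66·70·8 = 46200.
Minimum: 2176 at k=3.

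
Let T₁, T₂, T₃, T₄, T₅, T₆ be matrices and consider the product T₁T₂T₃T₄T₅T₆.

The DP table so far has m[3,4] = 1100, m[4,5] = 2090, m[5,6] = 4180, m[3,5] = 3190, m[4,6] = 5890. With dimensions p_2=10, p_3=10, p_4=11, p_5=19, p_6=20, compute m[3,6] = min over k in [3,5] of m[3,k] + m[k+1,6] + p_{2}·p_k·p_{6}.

6990

m[3,6] = min over k∈[3,5] of m[3,k]+m[k+1,6]+p_{2}·p_k·p_{6}.
k=3: 0 + 5890 + 10·10·20 = 7890; k=4: 1100 + 4180 + 10·11·20 = 7480; k=5: 3190 + 0 + 10·19·20 = 6990.
Minimum: 6990 at k=5.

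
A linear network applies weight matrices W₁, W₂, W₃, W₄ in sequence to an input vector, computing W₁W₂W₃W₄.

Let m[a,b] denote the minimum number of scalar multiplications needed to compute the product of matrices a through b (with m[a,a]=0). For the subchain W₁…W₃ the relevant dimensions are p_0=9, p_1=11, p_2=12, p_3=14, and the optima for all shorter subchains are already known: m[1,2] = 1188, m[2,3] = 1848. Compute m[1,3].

2700

m[1,3] = min over k∈[1,2] of m[1,k]+m[k+1,3]+p_{0}·p_k·p_{3}.
k=1: 0 + 1848 + 9·11·14 = 3234; k=2: 1188 + 0 + 9·12·14 = 2700.
Minimum: 2700 at k=2.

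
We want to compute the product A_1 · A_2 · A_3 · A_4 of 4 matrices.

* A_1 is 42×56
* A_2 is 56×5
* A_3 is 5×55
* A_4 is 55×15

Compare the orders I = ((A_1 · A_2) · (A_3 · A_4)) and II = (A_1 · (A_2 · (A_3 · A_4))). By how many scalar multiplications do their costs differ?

24570

Order I = ((A_1 · A_2) · (A_3 · A_4)): (A_1 · A_2): 42×56 by 56×5 → 42×5, cost 42·56·5 = 11760; (A_3 · A_4): 5×55 by 55×15 → 5×15, cost 5·55·15 = 4125; ((A_1 · A_2) · (A_3 · A_4)): 42×5 by 5×15 → 42×15, cost 42·5·15 = 3150; cumulative 19035. Total 19035.
Order II = (A_1 · (A_2 · (A_3 · A_4))): (A_3 · A_4): 5×55 by 55×15 → 5×15, cost 5·55·15 = 4125; (A_2 · (A_3 · A_4)): 56×5 by 5×15 → 56×15, cost 56·5·15 = 4200; cumulative 8325; (A_1 · (A_2 · (A_3 · A_4))): 42×56 by 56×15 → 42×15, cost 42·56·15 = 35280; cumulative 43605. Total 43605.
Difference: |19035 − 43605| = 24570.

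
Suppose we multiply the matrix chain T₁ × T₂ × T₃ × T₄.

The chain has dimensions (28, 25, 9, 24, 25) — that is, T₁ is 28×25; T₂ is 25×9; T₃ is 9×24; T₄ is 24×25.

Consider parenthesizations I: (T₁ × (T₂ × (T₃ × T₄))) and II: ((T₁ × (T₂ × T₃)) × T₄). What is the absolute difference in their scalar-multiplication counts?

10475

Order I = (T₁ × (T₂ × (T₃ × T₄))): (T₃ × T₄): 9×24 by 24×25 → 9×25, cost 9·24·25 = 5400; (T₂ × (T₃ × T₄)): 25×9 by 9×25 → 25×25, cost 25·9·25 = 5625; cumulative 11025; (T₁ × (T₂ × (T₃ × T₄))): 28×25 by 25×25 → 28×25, cost 28·25·25 = 17500; cumulative 28525. Total 28525.
Order II = ((T₁ × (T₂ × T₃)) × T₄): (T₂ × T₃): 25×9 by 9×24 → 25×24, cost 25·9·24 = 5400; (T₁ × (T₂ × T₃)): 28×25 by 25×24 → 28×24, cost 28·25·24 = 16800; cumulative 22200; ((T₁ × (T₂ × T₃)) × T₄): 28×24 by 24×25 → 28×25, cost 28·24·25 = 16800; cumulative 39000. Total 39000.
Difference: |28525 − 39000| = 10475.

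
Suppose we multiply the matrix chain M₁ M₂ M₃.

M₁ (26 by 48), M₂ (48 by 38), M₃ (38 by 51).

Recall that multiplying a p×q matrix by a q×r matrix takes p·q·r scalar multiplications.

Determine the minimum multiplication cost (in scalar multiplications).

97812

Order (M₁ (M₂ M₃)): (M₂ M₃): 48×38 by 38×51 → 48×51, cost 48·38·51 = 93024; (M₁ (M₂ M₃)): 26×48 by 48×51 → 26×51, cost 26·48·51 = 63648; cumulative 156672. Total 156672.
Order ((M₁ M₂) M₃): (M₁ M₂): 26×48 by 48×38 → 26×38, cost 26·48·38 = 47424; ((M₁ M₂) M₃): 26×38 by 38×51 → 26×51, cost 26·38·51 = 50388; cumulative 97812. Total 97812.
Minimum: 97812.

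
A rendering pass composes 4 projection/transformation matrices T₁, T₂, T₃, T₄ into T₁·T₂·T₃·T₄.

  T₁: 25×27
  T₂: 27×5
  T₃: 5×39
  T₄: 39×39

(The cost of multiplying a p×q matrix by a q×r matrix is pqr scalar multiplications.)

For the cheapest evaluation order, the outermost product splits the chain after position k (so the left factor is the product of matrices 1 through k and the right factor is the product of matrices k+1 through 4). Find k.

Adjacent pairs: T₁T₂ = 25·27·5 = 3375; T₂T₃ = 27·5·39 = 5265; T₃T₄ = 5·39·39 = 7605.
Length 3: T₁..T₃: k=1: 0+5265+25·27·39=31590; k=2: 3375+0+25·5·39=8250 → min 8250 | T₂..T₄: k=2: 0+7605+27·5·39=12870; k=3: 5265+0+27·39·39=46332 → min 12870.
Top-level splits: k=1: (T₁..T₁)·(T₂..T₄) → 0+12870+25·27·39 = 39195; k=2: (T₁..T₂)·(T₃..T₄) → 3375+7605+25·5·39 = 15855; k=3: (T₁..T₃)·(T₄..T₄) → 8250+0+25·39·39 = 46275.
Best split is after T₂, i.e. k = 2.

2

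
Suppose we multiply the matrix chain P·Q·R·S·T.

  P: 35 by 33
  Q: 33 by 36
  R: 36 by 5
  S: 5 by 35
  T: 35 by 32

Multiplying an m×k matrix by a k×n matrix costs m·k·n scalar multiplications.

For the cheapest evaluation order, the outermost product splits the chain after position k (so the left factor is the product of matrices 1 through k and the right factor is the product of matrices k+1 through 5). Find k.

3

Adjacent pairs: PQ = 35·33·36 = 41580; QR = 33·36·5 = 5940; RS = 36·5·35 = 6300; ST = 5·35·32 = 5600.
Length 3: P..R: k=1: 0+5940+35·33·5=11715; k=2: 41580+0+35·36·5=47880 → min 11715 | Q..S: k=2: 0+6300+33·36·35=47880; k=3: 5940+0+33·5·35=11715 → min 11715 | R..T: k=3: 0+5600+36·5·32=11360; k=4: 6300+0+36·35·32=46620 → min 11360.
Length 4: P..S: k=1: 0+11715+35·33·35=52140; k=2: 41580+6300+35·36·35=91980; k=3: 11715+0+35·5·35=17840 → min 17840 | Q..T: k=2: 0+11360+33·36·32=49376; k=3: 5940+5600+33·5·32=16820; k=4: 11715+0+33·35·32=48675 → min 16820.
Top-level splits: k=1: (P..P)·(Q..T) → 0+16820+35·33·32 = 53780; k=2: (P..Q)·(R..T) → 41580+11360+35·36·32 = 93260; k=3: (P..R)·(S..T) → 11715+5600+35·5·32 = 22915; k=4: (P..S)·(T..T) → 17840+0+35·35·32 = 57040.
Best split is after R, i.e. k = 3.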